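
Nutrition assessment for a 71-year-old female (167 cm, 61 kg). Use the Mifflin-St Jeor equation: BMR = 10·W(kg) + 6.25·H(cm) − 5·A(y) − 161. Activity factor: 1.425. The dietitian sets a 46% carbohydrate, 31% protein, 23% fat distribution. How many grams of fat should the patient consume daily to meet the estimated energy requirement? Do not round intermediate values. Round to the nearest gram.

41 g/day

Mifflin-St Jeor (female): BMR = 10(61) + 6.25(167) − 5(71) − 161 = 610 + 1043.75 − 355 − 161 = 1137.75 kcal/day.
TEE = 1137.75 × 1.425 = 1621.2938 kcal/day.
Fat energy = 23% × 1621.2938 = 372.8976 kcal.
Fat = 372.8976 ÷ 9 kcal/g = 41.4331 g.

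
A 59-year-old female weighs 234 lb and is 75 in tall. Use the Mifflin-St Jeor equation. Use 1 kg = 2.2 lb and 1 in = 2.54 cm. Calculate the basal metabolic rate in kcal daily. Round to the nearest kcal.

Convert to metric: weight = 234 ÷ 2.2 = 106.3636 kg; height = 75 × 2.54 = 190.5 cm.
Mifflin-St Jeor (female): BMR = 10(106.3636) + 6.25(190.5) − 5(59) − 161 = 1063.6364 + 1190.625 − 295 − 161 = 1798.2614 kcal/day.

1798 kcal daily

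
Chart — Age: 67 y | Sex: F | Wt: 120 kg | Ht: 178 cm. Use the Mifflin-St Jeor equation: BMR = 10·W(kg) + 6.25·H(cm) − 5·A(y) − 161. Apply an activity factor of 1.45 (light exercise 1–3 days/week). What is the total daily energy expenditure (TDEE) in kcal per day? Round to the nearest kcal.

2634 kcal per day

Mifflin-St Jeor (female): BMR = 10(120) + 6.25(178) − 5(67) − 161 = 1200 + 1112.5 − 335 − 161 = 1816.5 kcal/day.
TEE = BMR × activity factor = 1816.5 × 1.45 = 2633.925 kcal/day.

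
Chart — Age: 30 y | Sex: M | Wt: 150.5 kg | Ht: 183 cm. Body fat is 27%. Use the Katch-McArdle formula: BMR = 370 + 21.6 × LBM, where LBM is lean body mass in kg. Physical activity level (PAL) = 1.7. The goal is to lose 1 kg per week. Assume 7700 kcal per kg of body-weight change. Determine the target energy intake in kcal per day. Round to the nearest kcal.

LBM = 150.5 × (1 − 0.27) = 109.865 kg. Katch-McArdle: BMR = 370 + 21.6 × 109.865 = 2743.084 kcal/day.
TEE = 2743.084 × 1.7 = 4663.2428 kcal/day.
Required daily deficit = 1 × 7700 ÷ 7 = 1100 kcal/day.
Target intake = 4663.2428 − 1100 = 3563.2428 kcal/day.

3563 kcal per day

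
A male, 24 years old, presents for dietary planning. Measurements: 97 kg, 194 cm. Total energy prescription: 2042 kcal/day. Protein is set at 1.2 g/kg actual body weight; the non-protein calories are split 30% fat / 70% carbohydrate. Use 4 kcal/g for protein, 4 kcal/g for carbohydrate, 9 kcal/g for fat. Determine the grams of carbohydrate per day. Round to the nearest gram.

Protein = 1.2 × 97 = 116.4 g → 116.4 × 4 = 465.6 kcal.
Non-protein calories = 2042 − 465.6 = 1576.4 kcal.
Fat: 30% × 1576.4 = 472.92 kcal; carbohydrate: 1103.48 kcal.
Carbohydrate: 1103.48 kcal ÷ 4 kcal/g = 275.87 g.

276 g/day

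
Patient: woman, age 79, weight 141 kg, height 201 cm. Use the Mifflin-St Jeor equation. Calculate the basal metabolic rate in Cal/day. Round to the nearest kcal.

Mifflin-St Jeor (female): BMR = 10(141) + 6.25(201) − 5(79) − 161 = 1410 + 1256.25 − 395 − 161 = 2110.25 kcal/day.

2110 Cal/day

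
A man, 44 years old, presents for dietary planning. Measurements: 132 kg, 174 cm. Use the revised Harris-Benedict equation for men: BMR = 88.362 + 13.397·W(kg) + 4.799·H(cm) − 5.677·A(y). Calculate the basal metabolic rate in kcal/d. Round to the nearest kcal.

2442 kcal/d

Harris-Benedict: BMR = 88.362 + 13.397(132) + 4.799(174) − 5.677(44) = 2442.004 kcal/day.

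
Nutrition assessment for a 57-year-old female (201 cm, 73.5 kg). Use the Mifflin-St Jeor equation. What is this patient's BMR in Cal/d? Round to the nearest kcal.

1545 Cal/d

Mifflin-St Jeor (female): BMR = 10(73.5) + 6.25(201) − 5(57) − 161 = 735 + 1256.25 − 285 − 161 = 1545.25 kcal/day.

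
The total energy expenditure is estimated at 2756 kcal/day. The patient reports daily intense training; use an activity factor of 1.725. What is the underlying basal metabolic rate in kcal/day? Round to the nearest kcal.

BMR = TEE ÷ activity factor = 2756 ÷ 1.725 = 1597.6812 kcal/day.

1598 kcal/day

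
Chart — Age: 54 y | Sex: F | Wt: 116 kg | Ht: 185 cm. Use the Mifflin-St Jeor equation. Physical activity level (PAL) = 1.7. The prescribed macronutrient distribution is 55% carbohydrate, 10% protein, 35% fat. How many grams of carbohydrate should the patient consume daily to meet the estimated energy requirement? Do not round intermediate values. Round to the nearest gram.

Mifflin-St Jeor (female): BMR = 10(116) + 6.25(185) − 5(54) − 161 = 1160 + 1156.25 − 270 − 161 = 1885.25 kcal/day.
TEE = 1885.25 × 1.7 = 3204.925 kcal/day.
Carbohydrate energy = 55% × 3204.925 = 1762.7088 kcal.
Carbohydrate = 1762.7088 ÷ 4 kcal/g = 440.6772 g.

441 g/day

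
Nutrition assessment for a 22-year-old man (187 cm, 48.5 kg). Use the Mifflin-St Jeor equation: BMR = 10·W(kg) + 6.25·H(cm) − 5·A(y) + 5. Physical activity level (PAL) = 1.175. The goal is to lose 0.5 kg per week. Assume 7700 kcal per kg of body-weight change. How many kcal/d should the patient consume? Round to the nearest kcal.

Mifflin-St Jeor (male): BMR = 10(48.5) + 6.25(187) − 5(22) + 5 = 485 + 1168.75 − 110 + 5 = 1548.75 kcal/day.
TEE = 1548.75 × 1.175 = 1819.7813 kcal/day.
Required daily deficit = 0.5 × 7700 ÷ 7 = 550 kcal/day.
Target intake = 1819.7813 − 550 = 1269.7813 kcal/day.

1270 kcal/d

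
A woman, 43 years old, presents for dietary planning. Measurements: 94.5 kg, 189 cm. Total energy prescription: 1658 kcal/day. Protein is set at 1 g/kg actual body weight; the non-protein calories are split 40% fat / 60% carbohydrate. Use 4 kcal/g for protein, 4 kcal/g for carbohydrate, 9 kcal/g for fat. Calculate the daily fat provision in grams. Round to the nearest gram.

57 g/day

Protein = 1 × 94.5 = 94.5 g → 94.5 × 4 = 378 kcal.
Non-protein calories = 1658 − 378 = 1280 kcal.
Fat: 40% × 1280 = 512 kcal; carbohydrate: 768 kcal.
Fat: 512 kcal ÷ 9 kcal/g = 56.8889 g.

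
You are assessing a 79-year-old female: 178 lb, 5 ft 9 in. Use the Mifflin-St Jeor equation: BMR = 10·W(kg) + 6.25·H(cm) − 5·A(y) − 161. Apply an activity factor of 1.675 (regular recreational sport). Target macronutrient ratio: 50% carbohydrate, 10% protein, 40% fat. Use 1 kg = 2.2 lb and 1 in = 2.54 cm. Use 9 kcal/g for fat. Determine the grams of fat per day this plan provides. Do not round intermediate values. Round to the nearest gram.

Convert to metric: weight = 178 ÷ 2.2 = 80.9091 kg; height = (5×12 + 9) × 2.54 = 69 × 2.54 = 175.26 cm.
Mifflin-St Jeor (female): BMR = 10(80.9091) + 6.25(175.26) − 5(79) − 161 = 809.0909 + 1095.375 − 395 − 161 = 1348.4659 kcal/day.
TEE = 1348.4659 × 1.675 = 2258.6804 kcal/day.
Fat energy = 40% × 2258.6804 = 903.4722 kcal.
Fat = 903.4722 ÷ 9 kcal/g = 100.3858 g.

100 g/day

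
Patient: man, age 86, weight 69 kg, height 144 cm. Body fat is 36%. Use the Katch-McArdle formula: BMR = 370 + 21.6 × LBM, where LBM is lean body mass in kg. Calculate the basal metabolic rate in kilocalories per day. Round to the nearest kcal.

LBM = 69 × (1 − 0.36) = 44.16 kg. Katch-McArdle: BMR = 370 + 21.6 × 44.16 = 1323.856 kcal/day.

1324 kilocalories per day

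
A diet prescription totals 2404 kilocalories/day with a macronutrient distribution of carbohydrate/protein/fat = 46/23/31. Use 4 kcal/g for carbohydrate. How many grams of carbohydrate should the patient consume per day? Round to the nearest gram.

Carbohydrate energy = 46% × 2404 = 1105.84 kcal.
At 4 kcal/g: 1105.84 ÷ 4 = 276.46 g.

276 g/day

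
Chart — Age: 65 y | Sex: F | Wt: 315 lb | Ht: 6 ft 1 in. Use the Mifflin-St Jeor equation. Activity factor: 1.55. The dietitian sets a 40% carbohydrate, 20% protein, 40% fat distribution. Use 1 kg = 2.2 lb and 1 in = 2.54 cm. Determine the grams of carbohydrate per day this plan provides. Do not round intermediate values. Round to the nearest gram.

Convert to metric: weight = 315 ÷ 2.2 = 143.1818 kg; height = (6×12 + 1) × 2.54 = 73 × 2.54 = 185.42 cm.
Mifflin-St Jeor (female): BMR = 10(143.1818) + 6.25(185.42) − 5(65) − 161 = 1431.8182 + 1158.875 − 325 − 161 = 2104.6932 kcal/day.
TEE = 2104.6932 × 1.55 = 3262.2744 kcal/day.
Carbohydrate energy = 40% × 3262.2744 = 1304.9098 kcal.
Carbohydrate = 1304.9098 ÷ 4 kcal/g = 326.2274 g.

326 g/day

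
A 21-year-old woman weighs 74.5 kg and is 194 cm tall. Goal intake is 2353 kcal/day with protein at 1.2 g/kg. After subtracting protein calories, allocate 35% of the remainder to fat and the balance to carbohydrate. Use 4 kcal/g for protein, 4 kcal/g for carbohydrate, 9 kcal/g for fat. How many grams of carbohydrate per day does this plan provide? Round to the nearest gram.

324 g/day

Protein = 1.2 × 74.5 = 89.4 g → 89.4 × 4 = 357.6 kcal.
Non-protein calories = 2353 − 357.6 = 1995.4 kcal.
Fat: 35% × 1995.4 = 698.39 kcal; carbohydrate: 1297.01 kcal.
Carbohydrate: 1297.01 kcal ÷ 4 kcal/g = 324.2525 g.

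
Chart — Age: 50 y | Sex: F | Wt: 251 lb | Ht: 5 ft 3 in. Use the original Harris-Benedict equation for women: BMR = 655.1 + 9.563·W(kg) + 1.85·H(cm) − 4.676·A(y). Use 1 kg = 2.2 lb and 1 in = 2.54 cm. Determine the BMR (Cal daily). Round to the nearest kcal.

1808 Cal daily

Convert to metric: weight = 251 ÷ 2.2 = 114.0909 kg; height = (5×12 + 3) × 2.54 = 63 × 2.54 = 160.02 cm.
Harris-Benedict: BMR = 655.1 + 9.563(114.0909) + 1.85(160.02) − 4.676(50) = 1808.3884 kcal/day.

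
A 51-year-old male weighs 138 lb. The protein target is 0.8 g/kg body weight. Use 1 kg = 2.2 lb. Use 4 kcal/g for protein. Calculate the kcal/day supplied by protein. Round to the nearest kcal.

Weight in kg = 138 ÷ 2.2 = 62.7273 kg.
Protein = 0.8 g/kg × 62.7273 kg = 50.1818 g/day.
Protein energy = 50.1818 g × 4 kcal/g = 200.7273 kcal/day.

201 kcal/day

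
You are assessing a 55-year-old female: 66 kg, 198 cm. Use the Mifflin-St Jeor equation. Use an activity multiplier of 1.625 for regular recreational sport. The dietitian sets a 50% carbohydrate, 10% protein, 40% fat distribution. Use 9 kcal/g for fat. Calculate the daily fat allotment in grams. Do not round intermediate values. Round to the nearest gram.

106 g/day

Mifflin-St Jeor (female): BMR = 10(66) + 6.25(198) − 5(55) − 161 = 660 + 1237.5 − 275 − 161 = 1461.5 kcal/day.
TEE = 1461.5 × 1.625 = 2374.9375 kcal/day.
Fat energy = 40% × 2374.9375 = 949.975 kcal.
Fat = 949.975 ÷ 9 kcal/g = 105.5528 g.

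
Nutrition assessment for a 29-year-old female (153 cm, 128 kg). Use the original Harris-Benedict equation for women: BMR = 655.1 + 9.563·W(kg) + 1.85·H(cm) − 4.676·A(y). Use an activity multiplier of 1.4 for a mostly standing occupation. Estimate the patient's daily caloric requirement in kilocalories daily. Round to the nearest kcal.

2837 kilocalories daily

Harris-Benedict: BMR = 655.1 + 9.563(128) + 1.85(153) − 4.676(29) = 2026.61 kcal/day.
TEE = BMR × activity factor = 2026.61 × 1.4 = 2837.254 kcal/day.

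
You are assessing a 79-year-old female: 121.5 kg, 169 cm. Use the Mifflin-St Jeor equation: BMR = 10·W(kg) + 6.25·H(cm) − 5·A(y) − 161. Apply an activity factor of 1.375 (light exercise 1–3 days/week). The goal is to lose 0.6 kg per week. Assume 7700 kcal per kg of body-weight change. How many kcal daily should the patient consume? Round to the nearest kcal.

Mifflin-St Jeor (female): BMR = 10(121.5) + 6.25(169) − 5(79) − 161 = 1215 + 1056.25 − 395 − 161 = 1715.25 kcal/day.
TEE = 1715.25 × 1.375 = 2358.4688 kcal/day.
Required daily deficit = 0.6 × 7700 ÷ 7 = 660 kcal/day.
Target intake = 2358.4688 − 660 = 1698.4688 kcal/day.

1698 kcal daily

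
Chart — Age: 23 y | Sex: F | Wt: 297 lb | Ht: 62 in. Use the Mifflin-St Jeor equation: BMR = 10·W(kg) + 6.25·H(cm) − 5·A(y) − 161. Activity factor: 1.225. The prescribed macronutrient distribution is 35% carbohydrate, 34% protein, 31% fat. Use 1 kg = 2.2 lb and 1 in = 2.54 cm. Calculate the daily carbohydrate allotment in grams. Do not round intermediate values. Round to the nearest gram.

221 g/day

Convert to metric: weight = 297 ÷ 2.2 = 135 kg; height = 62 × 2.54 = 157.48 cm.
Mifflin-St Jeor (female): BMR = 10(135) + 6.25(157.48) − 5(23) − 161 = 1350 + 984.25 − 115 − 161 = 2058.25 kcal/day.
TEE = 2058.25 × 1.225 = 2521.3563 kcal/day.
Carbohydrate energy = 35% × 2521.3563 = 882.4747 kcal.
Carbohydrate = 882.4747 ÷ 4 kcal/g = 220.6187 g.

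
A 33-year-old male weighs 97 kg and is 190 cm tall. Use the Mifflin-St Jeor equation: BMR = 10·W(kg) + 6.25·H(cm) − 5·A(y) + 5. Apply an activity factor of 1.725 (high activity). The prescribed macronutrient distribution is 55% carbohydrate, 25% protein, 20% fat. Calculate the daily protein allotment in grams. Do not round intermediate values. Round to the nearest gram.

215 g/day

Mifflin-St Jeor (male): BMR = 10(97) + 6.25(190) − 5(33) + 5 = 970 + 1187.5 − 165 + 5 = 1997.5 kcal/day.
TEE = 1997.5 × 1.725 = 3445.6875 kcal/day.
Protein energy = 25% × 3445.6875 = 861.4219 kcal.
Protein = 861.4219 ÷ 4 kcal/g = 215.3555 g.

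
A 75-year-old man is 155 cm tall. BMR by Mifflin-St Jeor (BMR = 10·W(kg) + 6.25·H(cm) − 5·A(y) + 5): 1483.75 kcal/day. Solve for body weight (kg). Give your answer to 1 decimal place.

1483.75 = 10·W + 6.25(155) − 5(75) + 5
10·W = 1483.75 − 598.75 = 885, so W = 88.5 kg.

88.5 kg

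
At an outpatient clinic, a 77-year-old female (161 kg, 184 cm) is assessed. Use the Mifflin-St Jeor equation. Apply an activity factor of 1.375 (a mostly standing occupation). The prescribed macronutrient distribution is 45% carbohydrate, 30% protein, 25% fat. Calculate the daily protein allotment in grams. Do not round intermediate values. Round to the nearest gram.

Mifflin-St Jeor (female): BMR = 10(161) + 6.25(184) − 5(77) − 161 = 1610 + 1150 − 385 − 161 = 2214 kcal/day.
TEE = 2214 × 1.375 = 3044.25 kcal/day.
Protein energy = 30% × 3044.25 = 913.275 kcal.
Protein = 913.275 ÷ 4 kcal/g = 228.3188 g.

228 g/day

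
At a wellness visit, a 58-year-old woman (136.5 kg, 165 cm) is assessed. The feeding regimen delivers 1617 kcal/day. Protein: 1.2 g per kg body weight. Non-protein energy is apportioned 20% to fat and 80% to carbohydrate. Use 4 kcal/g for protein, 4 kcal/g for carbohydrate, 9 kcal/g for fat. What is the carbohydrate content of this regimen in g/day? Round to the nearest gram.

Protein = 1.2 × 136.5 = 163.8 g → 163.8 × 4 = 655.2 kcal.
Non-protein calories = 1617 − 655.2 = 961.8 kcal.
Fat: 20% × 961.8 = 192.36 kcal; carbohydrate: 769.44 kcal.
Carbohydrate: 769.44 kcal ÷ 4 kcal/g = 192.36 g.

192 g/day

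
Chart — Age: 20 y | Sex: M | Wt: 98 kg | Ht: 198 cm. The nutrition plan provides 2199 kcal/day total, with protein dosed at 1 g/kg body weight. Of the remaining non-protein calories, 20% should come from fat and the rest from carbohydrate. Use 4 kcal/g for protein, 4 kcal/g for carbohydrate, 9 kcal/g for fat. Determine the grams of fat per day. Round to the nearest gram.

40 g/day

Protein = 1 × 98 = 98 g → 98 × 4 = 392 kcal.
Non-protein calories = 2199 − 392 = 1807 kcal.
Fat: 20% × 1807 = 361.4 kcal; carbohydrate: 1445.6 kcal.
Fat: 361.4 kcal ÷ 9 kcal/g = 40.1556 g.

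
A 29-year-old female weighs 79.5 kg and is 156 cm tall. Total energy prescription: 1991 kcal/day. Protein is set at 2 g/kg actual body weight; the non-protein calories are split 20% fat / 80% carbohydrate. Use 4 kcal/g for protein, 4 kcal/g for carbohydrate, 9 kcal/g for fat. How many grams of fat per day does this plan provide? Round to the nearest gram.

Protein = 2 × 79.5 = 159 g → 159 × 4 = 636 kcal.
Non-protein calories = 1991 − 636 = 1355 kcal.
Fat: 20% × 1355 = 271 kcal; carbohydrate: 1084 kcal.
Fat: 271 kcal ÷ 9 kcal/g = 30.1111 g.

30 g/day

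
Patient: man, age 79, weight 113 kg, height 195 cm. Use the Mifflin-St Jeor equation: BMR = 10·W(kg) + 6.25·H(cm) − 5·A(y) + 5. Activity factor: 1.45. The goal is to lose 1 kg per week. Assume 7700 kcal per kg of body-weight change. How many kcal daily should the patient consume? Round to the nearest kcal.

1740 kcal daily

Mifflin-St Jeor (male): BMR = 10(113) + 6.25(195) − 5(79) + 5 = 1130 + 1218.75 − 395 + 5 = 1958.75 kcal/day.
TEE = 1958.75 × 1.45 = 2840.1875 kcal/day.
Required daily deficit = 1 × 7700 ÷ 7 = 1100 kcal/day.
Target intake = 2840.1875 − 1100 = 1740.1875 kcal/day.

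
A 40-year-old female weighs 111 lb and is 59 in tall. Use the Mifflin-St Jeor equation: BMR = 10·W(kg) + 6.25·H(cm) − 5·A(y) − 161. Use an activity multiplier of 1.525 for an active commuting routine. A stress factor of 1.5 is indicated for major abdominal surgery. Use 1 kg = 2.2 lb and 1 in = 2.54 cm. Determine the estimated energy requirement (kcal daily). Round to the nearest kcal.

Convert to metric: weight = 111 ÷ 2.2 = 50.4545 kg; height = 59 × 2.54 = 149.86 cm.
Mifflin-St Jeor (female): BMR = 10(50.4545) + 6.25(149.86) − 5(40) − 161 = 504.5455 + 936.625 − 200 − 161 = 1080.1705 kcal/day.
TEE = BMR × activity factor = 1080.1705 × 1.525 = 1647.2599 kcal/day.
Apply stress factor: 1647.2599 × 1.5 = 2470.8899 kcal/day.

2471 kcal daily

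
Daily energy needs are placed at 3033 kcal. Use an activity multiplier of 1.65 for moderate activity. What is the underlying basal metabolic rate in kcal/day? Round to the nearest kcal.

BMR = TEE ÷ activity factor = 3033 ÷ 1.65 = 1838.1818 kcal/day.

1838 kcal/day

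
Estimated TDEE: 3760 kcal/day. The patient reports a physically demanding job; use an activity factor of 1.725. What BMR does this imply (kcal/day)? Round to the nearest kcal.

BMR = TEE ÷ activity factor = 3760 ÷ 1.725 = 2179.7101 kcal/day.

2180 kcal/day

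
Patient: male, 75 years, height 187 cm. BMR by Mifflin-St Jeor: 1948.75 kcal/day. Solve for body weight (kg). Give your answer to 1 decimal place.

115.0 kg

1948.75 = 10·W + 6.25(187) − 5(75) + 5
10·W = 1948.75 − 798.75 = 1150, so W = 115 kg.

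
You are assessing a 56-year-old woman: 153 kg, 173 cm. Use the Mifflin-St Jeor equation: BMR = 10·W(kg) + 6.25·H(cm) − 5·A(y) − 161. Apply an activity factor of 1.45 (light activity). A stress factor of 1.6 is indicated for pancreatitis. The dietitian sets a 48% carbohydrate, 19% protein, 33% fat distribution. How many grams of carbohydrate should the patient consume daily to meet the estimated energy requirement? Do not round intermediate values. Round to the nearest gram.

604 g/day

Mifflin-St Jeor (female): BMR = 10(153) + 6.25(173) − 5(56) − 161 = 1530 + 1081.25 − 280 − 161 = 2170.25 kcal/day.
TEE = 2170.25 × 1.45 = 3146.8625 kcal/day.
With stress factor 1.6: 3146.8625 × 1.6 = 5034.98 kcal/day.
Carbohydrate energy = 48% × 5034.98 = 2416.7904 kcal.
Carbohydrate = 2416.7904 ÷ 4 kcal/g = 604.1976 g.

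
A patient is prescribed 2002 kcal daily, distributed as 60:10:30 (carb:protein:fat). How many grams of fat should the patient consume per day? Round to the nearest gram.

Fat energy = 30% × 2002 = 600.6 kcal.
At 9 kcal/g: 600.6 ÷ 9 = 66.7333 g.

67 g/day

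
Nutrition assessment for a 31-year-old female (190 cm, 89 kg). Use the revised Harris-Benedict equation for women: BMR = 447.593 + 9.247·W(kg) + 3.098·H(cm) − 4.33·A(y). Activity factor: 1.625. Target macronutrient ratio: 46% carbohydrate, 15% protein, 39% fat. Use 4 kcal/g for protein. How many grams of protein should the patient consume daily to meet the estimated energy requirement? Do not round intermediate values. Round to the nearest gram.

105 g/day

Harris-Benedict: BMR = 447.593 + 9.247(89) + 3.098(190) − 4.33(31) = 1724.966 kcal/day.
TEE = 1724.966 × 1.625 = 2803.0698 kcal/day.
Protein energy = 15% × 2803.0698 = 420.4605 kcal.
Protein = 420.4605 ÷ 4 kcal/g = 105.1151 g.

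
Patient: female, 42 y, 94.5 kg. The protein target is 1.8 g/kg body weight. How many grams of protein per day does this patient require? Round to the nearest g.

170 g/day

Protein = 1.8 g/kg × 94.5 kg = 170.1 g/day.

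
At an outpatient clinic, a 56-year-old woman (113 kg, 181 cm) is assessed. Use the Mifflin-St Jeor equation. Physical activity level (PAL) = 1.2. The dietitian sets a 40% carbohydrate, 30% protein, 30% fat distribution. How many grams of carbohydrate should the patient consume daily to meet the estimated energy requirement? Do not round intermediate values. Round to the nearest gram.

Mifflin-St Jeor (female): BMR = 10(113) + 6.25(181) − 5(56) − 161 = 1130 + 1131.25 − 280 − 161 = 1820.25 kcal/day.
TEE = 1820.25 × 1.2 = 2184.3 kcal/day.
Carbohydrate energy = 40% × 2184.3 = 873.72 kcal.
Carbohydrate = 873.72 ÷ 4 kcal/g = 218.43 g.

218 g/day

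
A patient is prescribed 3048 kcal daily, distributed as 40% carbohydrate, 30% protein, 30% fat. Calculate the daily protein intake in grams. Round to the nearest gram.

Protein energy = 30% × 3048 = 914.4 kcal.
At 4 kcal/g: 914.4 ÷ 4 = 228.6 g.

229 g/day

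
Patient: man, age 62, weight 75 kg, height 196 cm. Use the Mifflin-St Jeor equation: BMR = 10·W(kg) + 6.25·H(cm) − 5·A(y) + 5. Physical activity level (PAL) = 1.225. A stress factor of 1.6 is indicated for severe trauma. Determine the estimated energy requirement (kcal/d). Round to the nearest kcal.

3273 kcal/d

Mifflin-St Jeor (male): BMR = 10(75) + 6.25(196) − 5(62) + 5 = 750 + 1225 − 310 + 5 = 1670 kcal/day.
TEE = BMR × activity factor = 1670 × 1.225 = 2045.75 kcal/day.
Apply stress factor: 2045.75 × 1.6 = 3273.2 kcal/day.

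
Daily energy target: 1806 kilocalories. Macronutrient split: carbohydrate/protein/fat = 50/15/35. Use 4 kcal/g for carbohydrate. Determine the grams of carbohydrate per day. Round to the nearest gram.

Carbohydrate energy = 50% × 1806 = 903 kcal.
At 4 kcal/g: 903 ÷ 4 = 225.75 g.

226 g/day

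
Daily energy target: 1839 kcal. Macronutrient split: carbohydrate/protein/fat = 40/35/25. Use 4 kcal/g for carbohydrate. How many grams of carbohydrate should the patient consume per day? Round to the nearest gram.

Carbohydrate energy = 40% × 1839 = 735.6 kcal.
At 4 kcal/g: 735.6 ÷ 4 = 183.9 g.

184 g/day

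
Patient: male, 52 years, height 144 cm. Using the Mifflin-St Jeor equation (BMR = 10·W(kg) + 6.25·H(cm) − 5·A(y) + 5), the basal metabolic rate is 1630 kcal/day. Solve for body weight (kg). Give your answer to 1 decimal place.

98.5 kg

1630 = 10·W + 6.25(144) − 5(52) + 5
10·W = 1630 − 645 = 985, so W = 98.5 kg.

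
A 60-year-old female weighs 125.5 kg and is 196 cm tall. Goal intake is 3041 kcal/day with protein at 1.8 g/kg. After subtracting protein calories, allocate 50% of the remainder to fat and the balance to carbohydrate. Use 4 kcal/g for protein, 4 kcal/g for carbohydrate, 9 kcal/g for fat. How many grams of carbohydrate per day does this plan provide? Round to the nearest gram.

Protein = 1.8 × 125.5 = 225.9 g → 225.9 × 4 = 903.6 kcal.
Non-protein calories = 3041 − 903.6 = 2137.4 kcal.
Fat: 50% × 2137.4 = 1068.7 kcal; carbohydrate: 1068.7 kcal.
Carbohydrate: 1068.7 kcal ÷ 4 kcal/g = 267.175 g.

267 g/day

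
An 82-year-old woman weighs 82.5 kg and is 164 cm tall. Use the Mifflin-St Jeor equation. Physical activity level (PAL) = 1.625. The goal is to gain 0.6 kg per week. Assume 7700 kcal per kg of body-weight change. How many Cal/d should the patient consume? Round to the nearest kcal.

2738 Cal/d

Mifflin-St Jeor (female): BMR = 10(82.5) + 6.25(164) − 5(82) − 161 = 825 + 1025 − 410 − 161 = 1279 kcal/day.
TEE = 1279 × 1.625 = 2078.375 kcal/day.
Required daily surplus = 0.6 × 7700 ÷ 7 = 660 kcal/day.
Target intake = 2078.375 + 660 = 2738.375 kcal/day.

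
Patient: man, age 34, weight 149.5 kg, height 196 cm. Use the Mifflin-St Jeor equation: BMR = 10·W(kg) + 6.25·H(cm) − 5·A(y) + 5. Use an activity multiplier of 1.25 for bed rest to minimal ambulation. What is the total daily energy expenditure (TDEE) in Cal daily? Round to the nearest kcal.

Mifflin-St Jeor (male): BMR = 10(149.5) + 6.25(196) − 5(34) + 5 = 1495 + 1225 − 170 + 5 = 2555 kcal/day.
TEE = BMR × activity factor = 2555 × 1.25 = 3193.75 kcal/day.

3194 Cal daily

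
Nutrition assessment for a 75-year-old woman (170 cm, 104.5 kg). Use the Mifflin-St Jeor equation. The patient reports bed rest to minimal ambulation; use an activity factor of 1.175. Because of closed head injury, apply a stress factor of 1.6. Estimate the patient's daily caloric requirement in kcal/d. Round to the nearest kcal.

Mifflin-St Jeor (female): BMR = 10(104.5) + 6.25(170) − 5(75) − 161 = 1045 + 1062.5 − 375 − 161 = 1571.5 kcal/day.
TEE = BMR × activity factor = 1571.5 × 1.175 = 1846.5125 kcal/day.
Apply stress factor: 1846.5125 × 1.6 = 2954.42 kcal/day.

2954 kcal/d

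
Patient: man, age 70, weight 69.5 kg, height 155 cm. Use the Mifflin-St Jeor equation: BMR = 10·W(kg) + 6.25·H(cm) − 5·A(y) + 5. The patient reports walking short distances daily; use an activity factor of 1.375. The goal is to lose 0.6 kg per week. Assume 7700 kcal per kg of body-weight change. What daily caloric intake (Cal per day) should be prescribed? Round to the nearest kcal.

1153 Cal per day

Mifflin-St Jeor (male): BMR = 10(69.5) + 6.25(155) − 5(70) + 5 = 695 + 968.75 − 350 + 5 = 1318.75 kcal/day.
TEE = 1318.75 × 1.375 = 1813.2813 kcal/day.
Required daily deficit = 0.6 × 7700 ÷ 7 = 660 kcal/day.
Target intake = 1813.2813 − 660 = 1153.2813 kcal/day.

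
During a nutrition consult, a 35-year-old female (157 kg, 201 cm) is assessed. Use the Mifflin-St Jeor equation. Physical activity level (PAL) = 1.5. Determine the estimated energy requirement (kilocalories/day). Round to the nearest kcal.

3735 kilocalories/day

Mifflin-St Jeor (female): BMR = 10(157) + 6.25(201) − 5(35) − 161 = 1570 + 1256.25 − 175 − 161 = 2490.25 kcal/day.
TEE = BMR × activity factor = 2490.25 × 1.5 = 3735.375 kcal/day.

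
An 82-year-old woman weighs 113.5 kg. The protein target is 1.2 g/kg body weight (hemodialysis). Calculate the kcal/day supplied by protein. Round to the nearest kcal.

545 kcal/day

Protein = 1.2 g/kg × 113.5 kg = 136.2 g/day.
Protein energy = 136.2 g × 4 kcal/g = 544.8 kcal/day.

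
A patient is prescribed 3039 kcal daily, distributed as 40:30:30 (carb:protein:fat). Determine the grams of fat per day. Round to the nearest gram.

101 g/day

Fat energy = 30% × 3039 = 911.7 kcal.
At 9 kcal/g: 911.7 ÷ 9 = 101.3 g.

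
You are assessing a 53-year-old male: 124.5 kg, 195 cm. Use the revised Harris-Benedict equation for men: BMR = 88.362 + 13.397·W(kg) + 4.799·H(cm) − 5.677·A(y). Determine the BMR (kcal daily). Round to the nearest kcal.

Harris-Benedict: BMR = 88.362 + 13.397(124.5) + 4.799(195) − 5.677(53) = 2391.2125 kcal/day.

2391 kcal daily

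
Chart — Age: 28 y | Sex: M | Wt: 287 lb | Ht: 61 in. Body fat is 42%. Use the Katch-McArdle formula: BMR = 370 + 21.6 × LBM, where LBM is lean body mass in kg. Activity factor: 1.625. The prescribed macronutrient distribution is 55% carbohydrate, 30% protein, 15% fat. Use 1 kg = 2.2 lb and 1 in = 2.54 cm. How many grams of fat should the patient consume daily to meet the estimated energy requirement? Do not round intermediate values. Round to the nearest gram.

Convert to metric: weight = 287 ÷ 2.2 = 130.4545 kg; height = 61 × 2.54 = 154.94 cm.
LBM = 130.4545 × (1 − 0.42) = 75.6636 kg. Katch-McArdle: BMR = 370 + 21.6 × 75.6636 = 2004.3345 kcal/day.
TEE = 2004.3345 × 1.625 = 3257.0436 kcal/day.
Fat energy = 15% × 3257.0436 = 488.5565 kcal.
Fat = 488.5565 ÷ 9 kcal/g = 54.2841 g.

54 g/day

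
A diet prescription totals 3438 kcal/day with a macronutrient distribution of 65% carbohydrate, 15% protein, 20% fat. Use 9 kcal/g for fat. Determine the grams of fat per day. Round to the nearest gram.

Fat energy = 20% × 3438 = 687.6 kcal.
At 9 kcal/g: 687.6 ÷ 9 = 76.4 g.

76 g/day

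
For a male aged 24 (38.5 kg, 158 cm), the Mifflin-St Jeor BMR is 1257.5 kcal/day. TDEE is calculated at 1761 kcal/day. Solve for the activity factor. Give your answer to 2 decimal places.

Activity factor = TEE ÷ BMR = 1761 ÷ 1257.5 = 1.4.

1.40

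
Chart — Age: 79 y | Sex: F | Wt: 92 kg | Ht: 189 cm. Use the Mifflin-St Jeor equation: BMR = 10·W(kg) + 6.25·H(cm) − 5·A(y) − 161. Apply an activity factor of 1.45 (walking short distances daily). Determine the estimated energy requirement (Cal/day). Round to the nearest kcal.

2241 Cal/day

Mifflin-St Jeor (female): BMR = 10(92) + 6.25(189) − 5(79) − 161 = 920 + 1181.25 − 395 − 161 = 1545.25 kcal/day.
TEE = BMR × activity factor = 1545.25 × 1.45 = 2240.6125 kcal/day.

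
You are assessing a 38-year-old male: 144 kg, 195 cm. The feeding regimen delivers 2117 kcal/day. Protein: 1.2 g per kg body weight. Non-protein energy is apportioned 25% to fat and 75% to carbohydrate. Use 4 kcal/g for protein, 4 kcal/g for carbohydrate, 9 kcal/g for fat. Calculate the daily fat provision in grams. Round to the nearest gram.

Protein = 1.2 × 144 = 172.8 g → 172.8 × 4 = 691.2 kcal.
Non-protein calories = 2117 − 691.2 = 1425.8 kcal.
Fat: 25% × 1425.8 = 356.45 kcal; carbohydrate: 1069.35 kcal.
Fat: 356.45 kcal ÷ 9 kcal/g = 39.6056 g.

40 g/day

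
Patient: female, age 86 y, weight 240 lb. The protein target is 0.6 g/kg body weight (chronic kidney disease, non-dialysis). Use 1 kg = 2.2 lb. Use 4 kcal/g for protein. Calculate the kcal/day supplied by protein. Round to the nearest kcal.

262 kcal/day

Weight in kg = 240 ÷ 2.2 = 109.0909 kg.
Protein = 0.6 g/kg × 109.0909 kg = 65.4545 g/day.
Protein energy = 65.4545 g × 4 kcal/g = 261.8182 kcal/day.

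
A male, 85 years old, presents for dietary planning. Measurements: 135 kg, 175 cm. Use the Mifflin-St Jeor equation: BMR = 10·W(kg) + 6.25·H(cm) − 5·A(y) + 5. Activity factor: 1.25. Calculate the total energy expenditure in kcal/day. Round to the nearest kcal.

Mifflin-St Jeor (male): BMR = 10(135) + 6.25(175) − 5(85) + 5 = 1350 + 1093.75 − 425 + 5 = 2023.75 kcal/day.
TEE = BMR × activity factor = 2023.75 × 1.25 = 2529.6875 kcal/day.

2530 kcal/day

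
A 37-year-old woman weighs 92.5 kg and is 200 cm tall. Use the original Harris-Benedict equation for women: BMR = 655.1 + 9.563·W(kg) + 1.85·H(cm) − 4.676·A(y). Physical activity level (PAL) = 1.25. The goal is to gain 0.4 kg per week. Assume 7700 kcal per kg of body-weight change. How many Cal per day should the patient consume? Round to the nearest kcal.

2611 Cal per day

Harris-Benedict: BMR = 655.1 + 9.563(92.5) + 1.85(200) − 4.676(37) = 1736.6655 kcal/day.
TEE = 1736.6655 × 1.25 = 2170.8319 kcal/day.
Required daily surplus = 0.4 × 7700 ÷ 7 = 440 kcal/day.
Target intake = 2170.8319 + 440 = 2610.8319 kcal/day.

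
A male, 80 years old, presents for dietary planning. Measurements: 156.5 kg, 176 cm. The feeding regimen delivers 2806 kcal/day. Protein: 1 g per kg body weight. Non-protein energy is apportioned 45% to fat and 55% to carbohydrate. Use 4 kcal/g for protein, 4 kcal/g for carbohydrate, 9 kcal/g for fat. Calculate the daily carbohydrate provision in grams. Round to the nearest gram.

Protein = 1 × 156.5 = 156.5 g → 156.5 × 4 = 626 kcal.
Non-protein calories = 2806 − 626 = 2180 kcal.
Fat: 45% × 2180 = 981 kcal; carbohydrate: 1199 kcal.
Carbohydrate: 1199 kcal ÷ 4 kcal/g = 299.75 g.

300 g/day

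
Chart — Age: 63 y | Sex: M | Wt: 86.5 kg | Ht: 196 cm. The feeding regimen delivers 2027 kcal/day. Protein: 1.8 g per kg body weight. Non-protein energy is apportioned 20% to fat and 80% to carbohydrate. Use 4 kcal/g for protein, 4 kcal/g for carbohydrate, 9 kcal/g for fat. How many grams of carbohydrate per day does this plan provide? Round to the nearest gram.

Protein = 1.8 × 86.5 = 155.7 g → 155.7 × 4 = 622.8 kcal.
Non-protein calories = 2027 − 622.8 = 1404.2 kcal.
Fat: 20% × 1404.2 = 280.84 kcal; carbohydrate: 1123.36 kcal.
Carbohydrate: 1123.36 kcal ÷ 4 kcal/g = 280.84 g.

281 g/day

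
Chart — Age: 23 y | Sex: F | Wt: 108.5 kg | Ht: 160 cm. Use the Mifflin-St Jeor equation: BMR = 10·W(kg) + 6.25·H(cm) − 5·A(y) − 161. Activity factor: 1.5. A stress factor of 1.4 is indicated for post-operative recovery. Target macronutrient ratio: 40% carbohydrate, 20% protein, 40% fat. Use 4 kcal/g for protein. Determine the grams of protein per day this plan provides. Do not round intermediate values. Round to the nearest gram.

Mifflin-St Jeor (female): BMR = 10(108.5) + 6.25(160) − 5(23) − 161 = 1085 + 1000 − 115 − 161 = 1809 kcal/day.
TEE = 1809 × 1.5 = 2713.5 kcal/day.
With stress factor 1.4: 2713.5 × 1.4 = 3798.9 kcal/day.
Protein energy = 20% × 3798.9 = 759.78 kcal.
Protein = 759.78 ÷ 4 kcal/g = 189.945 g.

190 g/day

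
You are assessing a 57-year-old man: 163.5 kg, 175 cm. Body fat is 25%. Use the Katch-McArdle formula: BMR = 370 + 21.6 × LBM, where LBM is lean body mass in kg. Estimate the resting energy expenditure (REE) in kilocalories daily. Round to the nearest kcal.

3019 kilocalories daily

LBM = 163.5 × (1 − 0.25) = 122.625 kg. Katch-McArdle: BMR = 370 + 21.6 × 122.625 = 3018.7 kcal/day.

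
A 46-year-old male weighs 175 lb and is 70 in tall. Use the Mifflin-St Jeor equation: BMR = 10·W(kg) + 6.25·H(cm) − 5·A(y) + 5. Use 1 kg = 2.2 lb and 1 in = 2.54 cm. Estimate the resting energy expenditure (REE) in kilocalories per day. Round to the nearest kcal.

1682 kilocalories per day

Convert to metric: weight = 175 ÷ 2.2 = 79.5455 kg; height = 70 × 2.54 = 177.8 cm.
Mifflin-St Jeor (male): BMR = 10(79.5455) + 6.25(177.8) − 5(46) + 5 = 795.4545 + 1111.25 − 230 + 5 = 1681.7045 kcal/day.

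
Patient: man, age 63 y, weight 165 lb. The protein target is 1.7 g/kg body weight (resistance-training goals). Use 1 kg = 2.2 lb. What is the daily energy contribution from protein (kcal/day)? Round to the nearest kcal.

510 kcal/day

Weight in kg = 165 ÷ 2.2 = 75 kg.
Protein = 1.7 g/kg × 75 kg = 127.5 g/day.
Protein energy = 127.5 g × 4 kcal/g = 510 kcal/day.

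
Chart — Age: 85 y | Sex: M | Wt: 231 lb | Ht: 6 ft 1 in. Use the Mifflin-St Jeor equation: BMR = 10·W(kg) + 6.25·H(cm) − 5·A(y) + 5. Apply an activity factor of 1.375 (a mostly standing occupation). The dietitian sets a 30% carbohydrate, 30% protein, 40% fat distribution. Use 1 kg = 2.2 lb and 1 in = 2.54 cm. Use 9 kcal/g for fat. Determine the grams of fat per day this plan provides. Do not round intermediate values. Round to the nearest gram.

Convert to metric: weight = 231 ÷ 2.2 = 105 kg; height = (6×12 + 1) × 2.54 = 73 × 2.54 = 185.42 cm.
Mifflin-St Jeor (male): BMR = 10(105) + 6.25(185.42) − 5(85) + 5 = 1050 + 1158.875 − 425 + 5 = 1788.875 kcal/day.
TEE = 1788.875 × 1.375 = 2459.7031 kcal/day.
Fat energy = 40% × 2459.7031 = 983.8813 kcal.
Fat = 983.8813 ÷ 9 kcal/g = 109.3201 g.

109 g/day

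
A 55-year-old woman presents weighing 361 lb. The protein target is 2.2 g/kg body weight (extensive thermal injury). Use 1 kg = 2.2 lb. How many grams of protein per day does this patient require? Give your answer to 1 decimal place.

361.0 g/day

Weight in kg = 361 ÷ 2.2 = 164.0909 kg.
Protein = 2.2 g/kg × 164.0909 kg = 361 g/day.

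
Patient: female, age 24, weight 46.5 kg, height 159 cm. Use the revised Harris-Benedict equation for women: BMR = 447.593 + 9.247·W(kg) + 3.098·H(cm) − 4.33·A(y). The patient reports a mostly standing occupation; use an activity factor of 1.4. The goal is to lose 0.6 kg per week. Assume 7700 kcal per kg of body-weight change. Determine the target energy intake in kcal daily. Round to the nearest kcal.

Harris-Benedict: BMR = 447.593 + 9.247(46.5) + 3.098(159) − 4.33(24) = 1266.2405 kcal/day.
TEE = 1266.2405 × 1.4 = 1772.7367 kcal/day.
Required daily deficit = 0.6 × 7700 ÷ 7 = 660 kcal/day.
Target intake = 1772.7367 − 660 = 1112.7367 kcal/day.

1113 kcal daily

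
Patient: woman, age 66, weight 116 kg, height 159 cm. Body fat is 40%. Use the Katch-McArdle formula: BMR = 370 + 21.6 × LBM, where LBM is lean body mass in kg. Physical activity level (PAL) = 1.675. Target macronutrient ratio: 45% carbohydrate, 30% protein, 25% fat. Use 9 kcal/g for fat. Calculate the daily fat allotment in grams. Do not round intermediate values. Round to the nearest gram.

87 g/day

LBM = 116 × (1 − 0.4) = 69.6 kg. Katch-McArdle: BMR = 370 + 21.6 × 69.6 = 1873.36 kcal/day.
TEE = 1873.36 × 1.675 = 3137.878 kcal/day.
Fat energy = 25% × 3137.878 = 784.4695 kcal.
Fat = 784.4695 ÷ 9 kcal/g = 87.1633 g.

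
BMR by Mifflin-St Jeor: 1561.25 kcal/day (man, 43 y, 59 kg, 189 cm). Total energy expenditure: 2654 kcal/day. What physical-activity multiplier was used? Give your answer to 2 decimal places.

Activity factor = TEE ÷ BMR = 2654 ÷ 1561.25 = 1.7.

1.70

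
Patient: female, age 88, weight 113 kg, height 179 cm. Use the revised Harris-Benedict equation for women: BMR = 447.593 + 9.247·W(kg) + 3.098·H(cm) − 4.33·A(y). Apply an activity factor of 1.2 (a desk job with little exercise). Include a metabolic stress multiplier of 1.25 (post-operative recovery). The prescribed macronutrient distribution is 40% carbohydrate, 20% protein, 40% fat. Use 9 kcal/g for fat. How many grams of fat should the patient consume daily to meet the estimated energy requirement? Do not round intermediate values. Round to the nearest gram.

Harris-Benedict: BMR = 447.593 + 9.247(113) + 3.098(179) − 4.33(88) = 1666.006 kcal/day.
TEE = 1666.006 × 1.2 = 1999.2072 kcal/day.
With stress factor 1.25: 1999.2072 × 1.25 = 2499.009 kcal/day.
Fat energy = 40% × 2499.009 = 999.6036 kcal.
Fat = 999.6036 ÷ 9 kcal/g = 111.0671 g.

111 g/day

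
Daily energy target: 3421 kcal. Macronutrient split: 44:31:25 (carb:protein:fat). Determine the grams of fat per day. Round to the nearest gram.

Fat energy = 25% × 3421 = 855.25 kcal.
At 9 kcal/g: 855.25 ÷ 9 = 95.0278 g.

95 g/day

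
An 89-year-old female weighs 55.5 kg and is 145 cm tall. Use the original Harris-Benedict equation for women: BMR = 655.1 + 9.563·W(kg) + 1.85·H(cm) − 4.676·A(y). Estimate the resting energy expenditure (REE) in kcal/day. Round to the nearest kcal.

Harris-Benedict: BMR = 655.1 + 9.563(55.5) + 1.85(145) − 4.676(89) = 1037.9325 kcal/day.

1038 kcal/day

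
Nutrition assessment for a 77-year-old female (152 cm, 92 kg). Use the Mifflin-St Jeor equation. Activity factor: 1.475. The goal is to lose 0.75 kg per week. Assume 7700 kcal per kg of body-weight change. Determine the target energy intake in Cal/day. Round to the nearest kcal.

1128 Cal/day

Mifflin-St Jeor (female): BMR = 10(92) + 6.25(152) − 5(77) − 161 = 920 + 950 − 385 − 161 = 1324 kcal/day.
TEE = 1324 × 1.475 = 1952.9 kcal/day.
Required daily deficit = 0.75 × 7700 ÷ 7 = 825 kcal/day.
Target intake = 1952.9 − 825 = 1127.9 kcal/day.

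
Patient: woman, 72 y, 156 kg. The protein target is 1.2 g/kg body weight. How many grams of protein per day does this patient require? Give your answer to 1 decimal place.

187.2 g/day

Protein = 1.2 g/kg × 156 kg = 187.2 g/day.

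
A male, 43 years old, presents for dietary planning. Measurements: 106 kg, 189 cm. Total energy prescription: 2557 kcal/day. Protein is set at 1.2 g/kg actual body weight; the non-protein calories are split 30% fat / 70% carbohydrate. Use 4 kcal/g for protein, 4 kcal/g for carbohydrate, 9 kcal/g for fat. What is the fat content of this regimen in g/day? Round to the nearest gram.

68 g/day

Protein = 1.2 × 106 = 127.2 g → 127.2 × 4 = 508.8 kcal.
Non-protein calories = 2557 − 508.8 = 2048.2 kcal.
Fat: 30% × 2048.2 = 614.46 kcal; carbohydrate: 1433.74 kcal.
Fat: 614.46 kcal ÷ 9 kcal/g = 68.2733 g.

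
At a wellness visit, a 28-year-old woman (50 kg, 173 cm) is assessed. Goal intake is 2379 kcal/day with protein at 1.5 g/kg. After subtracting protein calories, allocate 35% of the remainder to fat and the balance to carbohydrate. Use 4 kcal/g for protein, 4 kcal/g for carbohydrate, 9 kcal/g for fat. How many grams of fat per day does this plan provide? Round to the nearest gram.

81 g/day

Protein = 1.5 × 50 = 75 g → 75 × 4 = 300 kcal.
Non-protein calories = 2379 − 300 = 2079 kcal.
Fat: 35% × 2079 = 727.65 kcal; carbohydrate: 1351.35 kcal.
Fat: 727.65 kcal ÷ 9 kcal/g = 80.85 g.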